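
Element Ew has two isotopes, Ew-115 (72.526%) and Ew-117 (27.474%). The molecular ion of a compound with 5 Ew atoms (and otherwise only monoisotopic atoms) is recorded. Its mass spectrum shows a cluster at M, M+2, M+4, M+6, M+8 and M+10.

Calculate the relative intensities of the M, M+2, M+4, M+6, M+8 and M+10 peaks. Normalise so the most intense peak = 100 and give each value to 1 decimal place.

The 5 Ew atoms are independent, so intensities follow the terms of (0.72526 + 0.27474)^5.
P(M) = 0.72526^5 = 0.200664
P(M+2) = 5 × 0.72526^4 × 0.27474^1 = 0.380073
P(M+4) = 10 × 0.72526^3 × 0.27474^2 = 0.287955
P(M+6) = 10 × 0.72526^2 × 0.27474^3 = 0.109082
P(M+8) = 5 × 0.72526^1 × 0.27474^4 = 0.020661
P(M+10) = 0.27474^5 = 0.001565
The M+2 peak is largest (0.380073); scaling to 100 gives 52.8 : 100.0 : 75.8 : 28.7 : 5.4 : 0.4.

52.8 : 100.0 : 75.8 : 28.7 : 5.4 : 0.4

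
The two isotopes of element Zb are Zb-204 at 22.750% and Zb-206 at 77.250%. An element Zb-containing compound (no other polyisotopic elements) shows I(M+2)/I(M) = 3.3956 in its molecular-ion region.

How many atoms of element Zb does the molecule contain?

For n independent Zb atoms, I(M+2)/I(M) = n · (abundance Zb-206) / (abundance Zb-204) = n · 0.77250/0.22750.
n = 3.3956 × 0.22750/0.77250 = 1.00 ≈ 1

1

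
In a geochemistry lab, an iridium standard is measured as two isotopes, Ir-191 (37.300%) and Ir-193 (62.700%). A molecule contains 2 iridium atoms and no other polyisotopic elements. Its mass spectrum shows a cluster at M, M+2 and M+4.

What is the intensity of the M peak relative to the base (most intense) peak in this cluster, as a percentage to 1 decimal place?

Binomial terms of (0.37300 + 0.62700)^2: M 0.1391, M+2 0.4677, M+4 0.3931 → M+2 is the base peak.
P(M+2) = C(2,1) × 0.37300^1 × 0.62700^1 = 2 × 0.3730 × 0.6270 = 0.467742 (base)
P(M) = C(2,0) × 0.37300^2 × 0.62700^0 = 1 × 0.139129 × 1.0000 = 0.139129
Relative intensity = 0.139129 / 0.467742 × 100 = 29.7

29.7%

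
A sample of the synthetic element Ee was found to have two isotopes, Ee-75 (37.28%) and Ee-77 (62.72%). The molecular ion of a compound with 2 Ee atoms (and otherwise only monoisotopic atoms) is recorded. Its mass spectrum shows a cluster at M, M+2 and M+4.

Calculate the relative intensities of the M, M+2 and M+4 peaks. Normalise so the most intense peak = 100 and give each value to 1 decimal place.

29.7 : 100.0 : 84.1

Each Ee atom is independently Ee-75 (p = 0.3728) or Ee-77 (q = 0.6272); the cluster is the binomial expansion (p + q)^2.
P(M) = 0.3728^2 = 0.138980
P(M+2) = 2 × 0.3728^1 × 0.6272^1 = 0.467640
P(M+4) = 0.6272^2 = 0.393380
The M+2 peak is largest (0.467640); scaling to 100 gives 29.7 : 100.0 : 84.1.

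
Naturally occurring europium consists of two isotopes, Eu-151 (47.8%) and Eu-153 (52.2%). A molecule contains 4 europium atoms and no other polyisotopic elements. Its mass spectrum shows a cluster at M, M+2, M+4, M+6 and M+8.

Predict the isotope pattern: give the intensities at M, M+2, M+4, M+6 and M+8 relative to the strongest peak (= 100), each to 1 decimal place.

Each Eu atom is independently Eu-151 (p = 0.478) or Eu-153 (q = 0.522); the cluster is the binomial expansion (p + q)^4.
P(M) = 0.478^4 = 0.052205
P(M+2) = 4 × 0.478^3 × 0.522^1 = 0.228042
P(M+4) = 6 × 0.478^2 × 0.522^2 = 0.373549
P(M+6) = 4 × 0.478^1 × 0.522^3 = 0.271956
P(M+8) = 0.522^4 = 0.074248
The M+4 peak is largest (0.373549); scaling to 100 gives 14.0 : 61.0 : 100.0 : 72.8 : 19.9.

14.0 : 61.0 : 100.0 : 72.8 : 19.9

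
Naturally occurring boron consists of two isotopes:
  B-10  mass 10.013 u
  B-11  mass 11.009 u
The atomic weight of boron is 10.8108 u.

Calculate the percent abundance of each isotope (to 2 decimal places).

Let x be the fractional abundance of B-10; then B-11 has abundance 1 − x.
10.013·x + 11.009·(1 − x) = 10.8108
(10.013 − 11.009)·x = 10.8108 − 11.009
x = -0.1982 / -0.996 = 0.19900 → 19.90% B-10, 80.10% B-11.

B-10: 19.90%, B-11: 80.10%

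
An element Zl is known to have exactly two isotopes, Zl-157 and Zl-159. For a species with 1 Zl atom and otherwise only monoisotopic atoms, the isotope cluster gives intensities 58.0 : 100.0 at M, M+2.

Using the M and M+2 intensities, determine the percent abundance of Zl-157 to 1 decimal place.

If p is the fraction of Zl that is Zl-157, then I(M+2)/I(M) = [C(1,1)·p^0·(1−p)] / p^1 = 1·(1−p)/p = 100.0/58.0 = 1.7241
(1−p)/p = 1.7241/1 = 1.7241  ⇒  p = 1/(1 + 1.7241) = 0.3671
Zl-157: 36.7%, Zl-159: 63.3%.

36.7%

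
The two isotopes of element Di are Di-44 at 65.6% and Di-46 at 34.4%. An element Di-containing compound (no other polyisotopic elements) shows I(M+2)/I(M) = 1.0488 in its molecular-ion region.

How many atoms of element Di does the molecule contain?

The M+2/M ratio from n Di atoms is n · q/p = n · 0.344/0.656.
n = 1.0488 × 0.656/0.344 = 2.00 ≈ 2

2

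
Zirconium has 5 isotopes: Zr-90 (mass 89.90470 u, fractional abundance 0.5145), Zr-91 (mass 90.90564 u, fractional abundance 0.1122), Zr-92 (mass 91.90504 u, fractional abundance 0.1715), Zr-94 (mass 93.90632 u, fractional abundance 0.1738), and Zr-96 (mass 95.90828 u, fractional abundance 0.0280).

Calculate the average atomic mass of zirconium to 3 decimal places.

Average mass = Σ (abundance × isotope mass) = 0.5145 × 89.90470 + 0.1122 × 90.90564 + 0.1715 × 91.90504 + 0.1738 × 93.90632 + 0.0280 × 95.90828
= 46.255968 + 10.199613 + 15.761714 + 16.320918 + 2.685432 = 91.223645 u

91.224 u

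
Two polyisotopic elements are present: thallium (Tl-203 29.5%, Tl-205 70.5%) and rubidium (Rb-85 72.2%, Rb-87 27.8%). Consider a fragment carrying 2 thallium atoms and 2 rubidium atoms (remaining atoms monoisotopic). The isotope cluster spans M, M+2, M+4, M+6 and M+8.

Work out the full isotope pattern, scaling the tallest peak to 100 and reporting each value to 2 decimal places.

Thallium pattern (n=2): 0.087025 : 0.41595 : 0.497025
Rubidium pattern (n=2): 0.521284 : 0.401432 : 0.077284
Convolve the two distributions (both contribute in 2-u steps):
  M: 0.087025×0.521284 = 0.045365
  M+2: 0.087025×0.401432 + 0.41595×0.521284 = 0.251763
  M+4: 0.087025×0.077284 + 0.41595×0.401432 + 0.497025×0.521284 = 0.432792
  M+6: 0.41595×0.077284 + 0.497025×0.401432 = 0.231668
  M+8: 0.497025×0.077284 = 0.038412
Scale to base peak (0.432792) = 100: 10.48 : 58.17 : 100.00 : 53.53 : 8.88

10.48 : 58.17 : 100.00 : 53.53 : 8.88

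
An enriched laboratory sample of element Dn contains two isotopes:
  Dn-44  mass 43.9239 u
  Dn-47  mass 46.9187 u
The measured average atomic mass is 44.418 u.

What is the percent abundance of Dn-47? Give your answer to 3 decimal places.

16.499%

Let x be the fractional abundance of Dn-44; then Dn-47 has abundance 1 − x.
43.9239·x + 46.9187·(1 − x) = 44.418
(43.9239 − 46.9187)·x = 44.418 − 46.9187
x = -2.5007 / -2.9948 = 0.83501 → 83.501% Dn-44, 16.499% Dn-47.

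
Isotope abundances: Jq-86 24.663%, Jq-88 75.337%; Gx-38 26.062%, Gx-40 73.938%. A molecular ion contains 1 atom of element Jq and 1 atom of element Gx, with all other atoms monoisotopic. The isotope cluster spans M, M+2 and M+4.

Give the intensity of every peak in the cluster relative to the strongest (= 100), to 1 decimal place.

11.5 : 68.0 : 100.0

Element Jq pattern (n=1): 0.24663 : 0.75337
Element Gx pattern (n=1): 0.26062 : 0.73938
Convolve the two distributions (both contribute in 2-u steps):
  M: 0.24663×0.26062 = 0.064277
  M+2: 0.24663×0.73938 + 0.75337×0.26062 = 0.378697
  M+4: 0.75337×0.73938 = 0.557027
Scale to base peak (0.557027) = 100: 11.5 : 68.0 : 100.0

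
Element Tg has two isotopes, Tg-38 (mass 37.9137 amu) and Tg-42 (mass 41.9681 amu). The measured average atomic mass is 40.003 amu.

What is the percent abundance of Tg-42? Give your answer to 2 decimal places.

51.53%

With x = fraction of Tg-38 (so Tg-42 is 1 − x):
37.9137·x + 41.9681·(1 − x) = 40.003
(37.9137 − 41.9681)·x = 40.003 − 41.9681
x = -1.9651 / -4.0544 = 0.48468 → 48.47% Tg-38, 51.53% Tg-42.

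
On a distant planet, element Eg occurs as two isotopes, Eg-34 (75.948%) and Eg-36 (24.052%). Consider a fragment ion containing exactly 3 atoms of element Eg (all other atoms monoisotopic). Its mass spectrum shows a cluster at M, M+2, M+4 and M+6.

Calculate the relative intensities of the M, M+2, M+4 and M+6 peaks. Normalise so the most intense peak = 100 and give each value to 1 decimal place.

100.0 : 95.0 : 30.1 : 3.2

Expanding (0.75948 + 0.24052)^3:
P(M) = 0.75948^3 = 0.438076
P(M+2) = 3 × 0.75948^2 × 0.24052^1 = 0.416203
P(M+4) = 3 × 0.75948^1 × 0.24052^2 = 0.131807
P(M+6) = 0.24052^3 = 0.013914
The M peak is largest (0.438076); scaling to 100 gives 100.0 : 95.0 : 30.1 : 3.2.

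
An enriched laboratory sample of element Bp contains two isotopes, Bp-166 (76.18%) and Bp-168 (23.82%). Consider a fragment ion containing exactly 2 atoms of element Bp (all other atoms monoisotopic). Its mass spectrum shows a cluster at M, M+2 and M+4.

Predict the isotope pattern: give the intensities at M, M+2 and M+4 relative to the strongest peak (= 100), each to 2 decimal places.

Each Bp atom is independently Bp-166 (p = 0.7618) or Bp-168 (q = 0.2382); the cluster is the binomial expansion (p + q)^2.
P(M) = 0.7618^2 = 0.580339
P(M+2) = 2 × 0.7618^1 × 0.2382^1 = 0.362922
P(M+4) = 0.2382^2 = 0.056739
The M peak is largest (0.580339); scaling to 100 gives 100.00 : 62.54 : 9.78.

100.00 : 62.54 : 9.78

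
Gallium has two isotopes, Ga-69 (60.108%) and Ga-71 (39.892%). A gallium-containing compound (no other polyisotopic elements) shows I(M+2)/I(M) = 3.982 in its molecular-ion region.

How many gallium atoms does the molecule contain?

6

With n Ga atoms, P(M+2)/P(M) = C(n,1)·p^(n−1)q / p^n = n·q/p = n · 0.39892/0.60108.
n = 3.982 × 0.60108/0.39892 = 6.00 ≈ 6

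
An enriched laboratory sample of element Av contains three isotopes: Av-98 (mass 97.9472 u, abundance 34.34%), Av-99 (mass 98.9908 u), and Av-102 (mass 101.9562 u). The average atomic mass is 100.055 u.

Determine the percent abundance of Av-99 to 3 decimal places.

17.688%

The remaining 65.66% is split between Av-99 (fraction x) and Av-102 (fraction 0.6566 − x).
Substituting: 98.9908x + 101.9562(0.6566 − x) = 66.41993152
(98.9908 − 101.9562)x = -0.5245094  ⇒  x = 0.17688, y = 0.47972
Av-99: 17.688%, Av-102: 47.972%.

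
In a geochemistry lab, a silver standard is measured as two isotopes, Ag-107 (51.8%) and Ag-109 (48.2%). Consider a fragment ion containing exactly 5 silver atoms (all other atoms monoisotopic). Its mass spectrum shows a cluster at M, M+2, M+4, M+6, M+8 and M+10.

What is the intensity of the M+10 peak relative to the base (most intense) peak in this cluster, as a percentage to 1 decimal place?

8.1%

Term probabilities: M 0.0373, M+2 0.1735, M+4 0.3229, M+6 0.3005, M+8 0.1398, M+10 0.0260. Base peak = M+4.
P(M+4) = C(5,2) × 0.518^3 × 0.482^2 = 10 × 0.13899183 × 0.232324 = 0.322911 (base)
P(M+10) = C(5,5) × 0.518^0 × 0.482^5 = 1 × 1.0000 × 0.02601568 = 0.026016
Relative intensity = 0.026016 / 0.322911 × 100 = 8.1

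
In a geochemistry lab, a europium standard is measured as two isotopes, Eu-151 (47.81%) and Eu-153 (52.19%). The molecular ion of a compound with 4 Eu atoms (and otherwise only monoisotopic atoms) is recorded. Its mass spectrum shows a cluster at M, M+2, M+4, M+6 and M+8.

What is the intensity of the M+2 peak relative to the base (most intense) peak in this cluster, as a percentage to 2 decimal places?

61.07%

Term probabilities: M 0.0522, M+2 0.2281, M+4 0.3736, M+6 0.2719, M+8 0.0742. Base peak = M+4.
P(M+4) = C(4,2) × 0.4781^2 × 0.5219^2 = 6 × 0.22857961 × 0.27237961 = 0.373563 (base)
P(M+2) = C(4,1) × 0.4781^3 × 0.5219^1 = 4 × 0.10928391 × 0.5219 = 0.228141
Relative intensity = 0.228141 / 0.373563 × 100 = 61.07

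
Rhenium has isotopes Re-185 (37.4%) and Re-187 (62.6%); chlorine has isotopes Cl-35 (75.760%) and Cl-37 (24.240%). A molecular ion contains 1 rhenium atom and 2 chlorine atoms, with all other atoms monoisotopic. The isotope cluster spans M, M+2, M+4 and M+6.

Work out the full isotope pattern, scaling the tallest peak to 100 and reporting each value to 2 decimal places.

43.22 : 100.00 : 50.72 : 7.41

Rhenium pattern (n=1): 0.3740 : 0.6260
Chlorine pattern (n=2): 0.57395776 : 0.36728448 : 0.05875776
Convolve the two distributions (both contribute in 2-u steps):
  M: 0.3740×0.57395776 = 0.214660
  M+2: 0.3740×0.36728448 + 0.6260×0.57395776 = 0.496662
  M+4: 0.3740×0.05875776 + 0.6260×0.36728448 = 0.251895
  M+6: 0.6260×0.05875776 = 0.036782
Scale to base peak (0.496662) = 100: 43.22 : 100.00 : 50.72 : 7.41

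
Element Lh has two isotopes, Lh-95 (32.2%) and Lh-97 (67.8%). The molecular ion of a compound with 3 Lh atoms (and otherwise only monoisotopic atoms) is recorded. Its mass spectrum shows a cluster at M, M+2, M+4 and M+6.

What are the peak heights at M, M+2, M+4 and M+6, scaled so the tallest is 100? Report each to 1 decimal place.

7.5 : 47.5 : 100.0 : 70.2

The 3 Lh atoms are independent, so intensities follow the terms of (0.322 + 0.678)^3.
P(M) = 0.322^3 = 0.033386
P(M+2) = 3 × 0.322^2 × 0.678^1 = 0.210893
P(M+4) = 3 × 0.322^1 × 0.678^2 = 0.444055
P(M+6) = 0.678^3 = 0.311666
The M+4 peak is largest (0.444055); scaling to 100 gives 7.5 : 47.5 : 100.0 : 70.2.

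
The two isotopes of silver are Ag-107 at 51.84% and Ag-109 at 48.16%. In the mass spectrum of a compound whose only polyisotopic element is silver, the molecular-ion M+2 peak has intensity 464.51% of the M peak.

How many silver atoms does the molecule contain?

5

With n Ag atoms, P(M+2)/P(M) = C(n,1)·p^(n−1)q / p^n = n·q/p = n · 0.4816/0.5184.
n = 4.6451 × 0.5184/0.4816 = 5.00 ≈ 5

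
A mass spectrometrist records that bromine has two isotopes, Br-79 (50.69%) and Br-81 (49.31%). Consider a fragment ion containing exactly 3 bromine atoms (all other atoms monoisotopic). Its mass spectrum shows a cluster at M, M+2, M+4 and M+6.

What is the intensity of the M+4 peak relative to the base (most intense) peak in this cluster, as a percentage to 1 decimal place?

Binomial terms of (0.5069 + 0.4931)^3: M 0.1302, M+2 0.3801, M+4 0.3698, M+6 0.1199 → M+2 is the base peak.
P(M+2) = C(3,1) × 0.5069^2 × 0.4931^1 = 3 × 0.25694761 × 0.4931 = 0.380103 (base)
P(M+4) = C(3,2) × 0.5069^1 × 0.4931^2 = 3 × 0.5069 × 0.24314761 = 0.369755
Relative intensity = 0.369755 / 0.380103 × 100 = 97.3

97.3%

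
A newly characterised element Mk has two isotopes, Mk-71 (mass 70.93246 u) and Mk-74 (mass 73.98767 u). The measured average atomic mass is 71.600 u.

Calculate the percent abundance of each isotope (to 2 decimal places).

With x = fraction of Mk-71 (so Mk-74 is 1 − x):
70.93246·x + 73.98767·(1 − x) = 71.600
(70.93246 − 73.98767)·x = 71.600 − 73.98767
x = -2.38767 / -3.05521 = 0.78151 → 78.15% Mk-71, 21.85% Mk-74.

Mk-71: 78.15%, Mk-74: 21.85%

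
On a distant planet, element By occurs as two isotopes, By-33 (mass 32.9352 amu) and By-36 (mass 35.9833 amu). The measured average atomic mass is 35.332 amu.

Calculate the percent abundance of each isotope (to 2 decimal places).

Writing the weighted mean with unknown fraction x of By-33:
32.9352·x + 35.9833·(1 − x) = 35.332
(32.9352 − 35.9833)·x = 35.332 − 35.9833
x = -0.6513 / -3.0481 = 0.21367 → 21.37% By-33, 78.63% By-36.

By-33: 21.37%, By-36: 78.63%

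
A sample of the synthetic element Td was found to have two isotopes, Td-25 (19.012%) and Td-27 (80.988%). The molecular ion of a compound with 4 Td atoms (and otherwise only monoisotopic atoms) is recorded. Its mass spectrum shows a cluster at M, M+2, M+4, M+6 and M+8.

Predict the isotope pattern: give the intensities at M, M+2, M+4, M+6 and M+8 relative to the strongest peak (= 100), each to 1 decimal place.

Expanding (0.19012 + 0.80988)^4:
P(M) = 0.19012^4 = 0.001307
P(M+2) = 4 × 0.19012^3 × 0.80988^1 = 0.022262
P(M+4) = 6 × 0.19012^2 × 0.80988^2 = 0.142249
P(M+6) = 4 × 0.19012^1 × 0.80988^3 = 0.403971
P(M+8) = 0.80988^4 = 0.430212
The M+8 peak is largest (0.430212); scaling to 100 gives 0.3 : 5.2 : 33.1 : 93.9 : 100.0.

0.3 : 5.2 : 33.1 : 93.9 : 100.0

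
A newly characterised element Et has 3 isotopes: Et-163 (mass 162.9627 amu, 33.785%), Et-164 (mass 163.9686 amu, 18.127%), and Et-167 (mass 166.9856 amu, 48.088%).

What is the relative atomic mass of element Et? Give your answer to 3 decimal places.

Average mass = Σ (abundance × isotope mass) = 0.33785 × 162.9627 + 0.18127 × 163.9686 + 0.48088 × 166.9856
= 55.05695 + 29.72259 + 80.30004 = 165.07958 amu

165.080 amu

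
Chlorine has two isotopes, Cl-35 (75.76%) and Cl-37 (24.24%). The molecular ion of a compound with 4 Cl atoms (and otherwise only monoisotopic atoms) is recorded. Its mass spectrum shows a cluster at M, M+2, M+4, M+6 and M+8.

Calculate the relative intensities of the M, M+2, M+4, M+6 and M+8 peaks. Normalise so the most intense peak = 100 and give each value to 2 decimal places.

The 4 Cl atoms are independent, so intensities follow the terms of (0.7576 + 0.2424)^4.
P(M) = 0.7576^4 = 0.329428
P(M+2) = 4 × 0.7576^3 × 0.2424^1 = 0.421612
P(M+4) = 6 × 0.7576^2 × 0.2424^2 = 0.202347
P(M+6) = 4 × 0.7576^1 × 0.2424^3 = 0.043162
P(M+8) = 0.2424^4 = 0.003452
The M+2 peak is largest (0.421612); scaling to 100 gives 78.14 : 100.00 : 47.99 : 10.24 : 0.82.

78.14 : 100.00 : 47.99 : 10.24 : 0.82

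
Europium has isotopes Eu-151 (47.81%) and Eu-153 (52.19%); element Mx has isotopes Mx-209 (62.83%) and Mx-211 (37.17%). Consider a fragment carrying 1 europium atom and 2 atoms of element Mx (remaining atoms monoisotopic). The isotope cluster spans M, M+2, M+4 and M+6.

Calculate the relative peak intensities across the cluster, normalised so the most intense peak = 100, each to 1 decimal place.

44.0 : 100.0 : 72.2 : 16.8

Europium pattern (n=1): 0.4781 : 0.5219
Element Mx pattern (n=2): 0.39476089 : 0.46707822 : 0.13816089
Convolve the two distributions (both contribute in 2-u steps):
  M: 0.4781×0.39476089 = 0.188735
  M+2: 0.4781×0.46707822 + 0.5219×0.39476089 = 0.429336
  M+4: 0.4781×0.13816089 + 0.5219×0.46707822 = 0.309823
  M+6: 0.5219×0.13816089 = 0.072106
Scale to base peak (0.429336) = 100: 44.0 : 100.0 : 72.2 : 16.8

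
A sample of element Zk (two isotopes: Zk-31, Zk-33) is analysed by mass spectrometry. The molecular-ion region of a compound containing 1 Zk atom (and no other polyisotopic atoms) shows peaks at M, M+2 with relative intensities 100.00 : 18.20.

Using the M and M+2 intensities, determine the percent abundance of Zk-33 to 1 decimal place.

Write p for the Zk-31 fraction. I(M+2)/I(M) = [C(1,1)·p^0·(1−p)] / p^1 = 1·(1−p)/p = 18.20/100.00 = 0.1820
(1−p)/p = 0.1820/1 = 0.1820  ⇒  p = 1/(1 + 0.1820) = 0.8460
Zk-31: 84.6%, Zk-33: 15.4%.

15.4%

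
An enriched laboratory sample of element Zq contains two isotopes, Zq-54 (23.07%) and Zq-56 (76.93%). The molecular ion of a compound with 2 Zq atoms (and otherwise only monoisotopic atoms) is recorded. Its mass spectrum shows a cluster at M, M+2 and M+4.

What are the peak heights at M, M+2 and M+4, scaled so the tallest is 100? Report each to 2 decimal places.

8.99 : 59.98 : 100.00

The 2 Zq atoms are independent, so intensities follow the terms of (0.2307 + 0.7693)^2.
P(M) = 0.2307^2 = 0.053222
P(M+2) = 2 × 0.2307^1 × 0.7693^1 = 0.354955
P(M+4) = 0.7693^2 = 0.591822
The M+4 peak is largest (0.591822); scaling to 100 gives 8.99 : 59.98 : 100.00.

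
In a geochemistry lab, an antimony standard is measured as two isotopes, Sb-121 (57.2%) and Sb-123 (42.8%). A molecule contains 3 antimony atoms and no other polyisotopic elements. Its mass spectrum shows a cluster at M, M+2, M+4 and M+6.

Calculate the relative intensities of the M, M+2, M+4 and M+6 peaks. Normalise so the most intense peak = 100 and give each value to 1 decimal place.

The 3 Sb atoms are independent, so intensities follow the terms of (0.572 + 0.428)^3.
P(M) = 0.572^3 = 0.187149
P(M+2) = 3 × 0.572^2 × 0.428^1 = 0.420104
P(M+4) = 3 × 0.572^1 × 0.428^2 = 0.314344
P(M+6) = 0.428^3 = 0.078403
The M+2 peak is largest (0.420104); scaling to 100 gives 44.5 : 100.0 : 74.8 : 18.7.

44.5 : 100.0 : 74.8 : 18.7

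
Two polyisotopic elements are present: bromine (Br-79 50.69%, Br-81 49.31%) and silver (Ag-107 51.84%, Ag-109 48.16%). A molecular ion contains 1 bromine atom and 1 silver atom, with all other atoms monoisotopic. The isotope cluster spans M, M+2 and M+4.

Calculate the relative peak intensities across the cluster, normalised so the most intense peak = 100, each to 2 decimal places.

52.58 : 100.00 : 47.52

Bromine pattern (n=1): 0.5069 : 0.4931
Silver pattern (n=1): 0.5184 : 0.4816
Convolve the two distributions (both contribute in 2-u steps):
  M: 0.5069×0.5184 = 0.262777
  M+2: 0.5069×0.4816 + 0.4931×0.5184 = 0.499746
  M+4: 0.4931×0.4816 = 0.237477
Scale to base peak (0.499746) = 100: 52.58 : 100.00 : 47.52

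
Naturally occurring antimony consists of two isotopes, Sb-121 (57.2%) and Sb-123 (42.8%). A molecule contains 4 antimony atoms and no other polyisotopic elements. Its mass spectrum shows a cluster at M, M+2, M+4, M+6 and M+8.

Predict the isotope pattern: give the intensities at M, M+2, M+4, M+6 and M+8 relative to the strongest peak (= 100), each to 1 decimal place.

Expanding (0.572 + 0.428)^4:
P(M) = 0.572^4 = 0.107049
P(M+2) = 4 × 0.572^3 × 0.428^1 = 0.320400
P(M+4) = 6 × 0.572^2 × 0.428^2 = 0.359609
P(M+6) = 4 × 0.572^1 × 0.428^3 = 0.179385
P(M+8) = 0.428^4 = 0.033556
The M+4 peak is largest (0.359609); scaling to 100 gives 29.8 : 89.1 : 100.0 : 49.9 : 9.3.

29.8 : 89.1 : 100.0 : 49.9 : 9.3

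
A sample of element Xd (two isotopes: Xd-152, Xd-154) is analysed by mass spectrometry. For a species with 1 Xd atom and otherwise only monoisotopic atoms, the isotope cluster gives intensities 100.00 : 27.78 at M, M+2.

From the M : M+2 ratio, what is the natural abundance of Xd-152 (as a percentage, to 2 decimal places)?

78.26%

Write p for the Xd-152 fraction. I(M+2)/I(M) = [C(1,1)·p^0·(1−p)] / p^1 = 1·(1−p)/p = 27.78/100.00 = 0.2778
(1−p)/p = 0.2778/1 = 0.2778  ⇒  p = 1/(1 + 0.2778) = 0.7826
Xd-152: 78.26%, Xd-154: 21.74%.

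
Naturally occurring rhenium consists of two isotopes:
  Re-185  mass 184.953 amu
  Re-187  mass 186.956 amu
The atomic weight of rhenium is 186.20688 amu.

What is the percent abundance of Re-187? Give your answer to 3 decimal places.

Let x be the fractional abundance of Re-185; then Re-187 has abundance 1 − x.
184.953·x + 186.956·(1 − x) = 186.20688
(184.953 − 186.956)·x = 186.20688 − 186.956
x = -0.74912 / -2.003 = 0.37400 → 37.400% Re-185, 62.600% Re-187.

62.600%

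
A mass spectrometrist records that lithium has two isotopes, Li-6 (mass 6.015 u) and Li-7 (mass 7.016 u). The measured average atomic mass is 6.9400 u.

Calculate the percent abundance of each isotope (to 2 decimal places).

Li-6: 7.59%, Li-7: 92.41%

Let x be the fractional abundance of Li-6; then Li-7 has abundance 1 − x.
6.015·x + 7.016·(1 − x) = 6.9400
(6.015 − 7.016)·x = 6.9400 − 7.016
x = -0.0760 / -1.001 = 0.07592 → 7.59% Li-6, 92.41% Li-7.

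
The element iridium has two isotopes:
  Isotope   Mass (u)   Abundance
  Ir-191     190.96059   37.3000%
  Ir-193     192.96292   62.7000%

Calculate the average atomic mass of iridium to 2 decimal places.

Ar = Σ fᵢ·mᵢ = 0.373000 × 190.96059 + 0.627000 × 192.96292
= 71.228300 + 120.987751 = 192.216051 u

192.22 u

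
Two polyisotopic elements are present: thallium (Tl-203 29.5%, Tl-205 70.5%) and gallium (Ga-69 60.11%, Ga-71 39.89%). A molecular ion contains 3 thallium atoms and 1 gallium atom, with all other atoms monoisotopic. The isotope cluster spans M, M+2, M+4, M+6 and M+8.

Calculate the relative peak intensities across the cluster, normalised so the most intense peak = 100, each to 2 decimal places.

4.00 : 31.31 : 87.50 : 100.00 : 36.20

Thallium pattern (n=3): 0.02567237 : 0.18405787 : 0.43986713 : 0.35040263
Gallium pattern (n=1): 0.6011 : 0.3989
Convolve the two distributions (both contribute in 2-u steps):
  M: 0.02567237×0.6011 = 0.015432
  M+2: 0.02567237×0.3989 + 0.18405787×0.6011 = 0.120878
  M+4: 0.18405787×0.3989 + 0.43986713×0.6011 = 0.337825
  M+6: 0.43986713×0.3989 + 0.35040263×0.6011 = 0.386090
  M+8: 0.35040263×0.3989 = 0.139776
Scale to base peak (0.386090) = 100: 4.00 : 31.31 : 87.50 : 100.00 : 36.20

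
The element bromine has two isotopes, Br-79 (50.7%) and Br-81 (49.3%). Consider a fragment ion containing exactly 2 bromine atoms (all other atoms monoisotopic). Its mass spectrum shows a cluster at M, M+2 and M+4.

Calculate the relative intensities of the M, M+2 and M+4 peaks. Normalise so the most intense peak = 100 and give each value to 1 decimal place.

The 2 Br atoms are independent, so intensities follow the terms of (0.507 + 0.493)^2.
P(M) = 0.507^2 = 0.257049
P(M+2) = 2 × 0.507^1 × 0.493^1 = 0.499902
P(M+4) = 0.493^2 = 0.243049
The M+2 peak is largest (0.499902); scaling to 100 gives 51.4 : 100.0 : 48.6.

51.4 : 100.0 : 48.6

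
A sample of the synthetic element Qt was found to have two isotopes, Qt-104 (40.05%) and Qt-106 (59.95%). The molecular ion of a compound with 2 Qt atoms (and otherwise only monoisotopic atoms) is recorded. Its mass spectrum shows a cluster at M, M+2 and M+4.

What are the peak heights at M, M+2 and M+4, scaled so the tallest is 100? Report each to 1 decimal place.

33.4 : 100.0 : 74.8

Each Qt atom is independently Qt-104 (p = 0.4005) or Qt-106 (q = 0.5995); the cluster is the binomial expansion (p + q)^2.
P(M) = 0.4005^2 = 0.160400
P(M+2) = 2 × 0.4005^1 × 0.5995^1 = 0.480200
P(M+4) = 0.5995^2 = 0.359400
The M+2 peak is largest (0.480200); scaling to 100 gives 33.4 : 100.0 : 74.8.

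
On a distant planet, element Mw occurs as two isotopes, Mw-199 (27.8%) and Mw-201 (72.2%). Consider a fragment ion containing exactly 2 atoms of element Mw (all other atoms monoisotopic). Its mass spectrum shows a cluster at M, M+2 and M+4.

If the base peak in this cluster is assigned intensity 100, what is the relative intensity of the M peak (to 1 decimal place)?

14.8

(0.278 + 0.722)^2 gives M 0.0773, M+2 0.4014, M+4 0.5213; the largest is M+4.
P(M+4) = C(2,2) × 0.278^0 × 0.722^2 = 1 × 1.0000 × 0.521284 = 0.521284 (base)
P(M) = C(2,0) × 0.278^2 × 0.722^0 = 1 × 0.077284 × 1.0000 = 0.077284
Relative intensity = 0.077284 / 0.521284 × 100 = 14.8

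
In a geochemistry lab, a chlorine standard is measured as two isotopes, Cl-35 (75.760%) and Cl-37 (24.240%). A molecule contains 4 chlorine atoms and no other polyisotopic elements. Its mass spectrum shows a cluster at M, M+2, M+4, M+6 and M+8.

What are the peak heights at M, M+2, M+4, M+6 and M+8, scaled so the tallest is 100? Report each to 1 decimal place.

The 4 Cl atoms are independent, so intensities follow the terms of (0.75760 + 0.24240)^4.
P(M) = 0.75760^4 = 0.329428
P(M+2) = 4 × 0.75760^3 × 0.24240^1 = 0.421612
P(M+4) = 6 × 0.75760^2 × 0.24240^2 = 0.202347
P(M+6) = 4 × 0.75760^1 × 0.24240^3 = 0.043162
P(M+8) = 0.24240^4 = 0.003452
The M+2 peak is largest (0.421612); scaling to 100 gives 78.1 : 100.0 : 48.0 : 10.2 : 0.8.

78.1 : 100.0 : 48.0 : 10.2 : 0.8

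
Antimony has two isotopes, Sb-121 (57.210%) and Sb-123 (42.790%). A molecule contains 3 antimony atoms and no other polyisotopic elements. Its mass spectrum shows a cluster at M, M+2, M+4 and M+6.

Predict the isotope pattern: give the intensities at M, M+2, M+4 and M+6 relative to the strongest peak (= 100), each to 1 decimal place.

44.6 : 100.0 : 74.8 : 18.6

The 3 Sb atoms are independent, so intensities follow the terms of (0.57210 + 0.42790)^3.
P(M) = 0.57210^3 = 0.187247
P(M+2) = 3 × 0.57210^2 × 0.42790^1 = 0.420153
P(M+4) = 3 × 0.57210^1 × 0.42790^2 = 0.314252
P(M+6) = 0.42790^3 = 0.078348
The M+2 peak is largest (0.420153); scaling to 100 gives 44.6 : 100.0 : 74.8 : 18.6.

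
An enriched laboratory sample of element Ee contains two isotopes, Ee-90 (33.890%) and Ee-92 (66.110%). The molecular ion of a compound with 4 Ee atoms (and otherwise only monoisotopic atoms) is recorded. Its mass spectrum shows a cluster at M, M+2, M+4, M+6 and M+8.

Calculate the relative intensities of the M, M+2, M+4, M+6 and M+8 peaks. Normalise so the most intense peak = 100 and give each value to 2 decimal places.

Expanding (0.33890 + 0.66110)^4:
P(M) = 0.33890^4 = 0.013191
P(M+2) = 4 × 0.33890^3 × 0.66110^1 = 0.102930
P(M+4) = 6 × 0.33890^2 × 0.66110^2 = 0.301182
P(M+6) = 4 × 0.33890^1 × 0.66110^3 = 0.391681
P(M+8) = 0.66110^4 = 0.191016
The M+6 peak is largest (0.391681); scaling to 100 gives 3.37 : 26.28 : 76.89 : 100.00 : 48.77.

3.37 : 26.28 : 76.89 : 100.00 : 48.77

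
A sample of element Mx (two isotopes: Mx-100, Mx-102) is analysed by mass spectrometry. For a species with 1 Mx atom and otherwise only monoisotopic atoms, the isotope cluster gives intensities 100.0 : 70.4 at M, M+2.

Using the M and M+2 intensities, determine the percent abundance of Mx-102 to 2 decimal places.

If p is the fraction of Mx that is Mx-100, then I(M+2)/I(M) = [C(1,1)·p^0·(1−p)] / p^1 = 1·(1−p)/p = 70.4/100.0 = 0.7040
(1−p)/p = 0.7040/1 = 0.7040  ⇒  p = 1/(1 + 0.7040) = 0.5869
Mx-100: 58.69%, Mx-102: 41.31%.

41.31%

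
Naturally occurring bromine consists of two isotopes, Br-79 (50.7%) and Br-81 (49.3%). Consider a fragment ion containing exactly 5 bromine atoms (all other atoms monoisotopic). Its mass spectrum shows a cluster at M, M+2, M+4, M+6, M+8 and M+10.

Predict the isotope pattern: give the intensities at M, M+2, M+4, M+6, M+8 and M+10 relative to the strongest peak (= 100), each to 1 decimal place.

Expanding (0.507 + 0.493)^5:
P(M) = 0.507^5 = 0.033500
P(M+2) = 5 × 0.507^4 × 0.493^1 = 0.162873
P(M+4) = 10 × 0.507^3 × 0.493^2 = 0.316751
P(M+6) = 10 × 0.507^2 × 0.493^3 = 0.308004
P(M+8) = 5 × 0.507^1 × 0.493^4 = 0.149750
P(M+10) = 0.493^5 = 0.029123
The M+4 peak is largest (0.316751); scaling to 100 gives 10.6 : 51.4 : 100.0 : 97.2 : 47.3 : 9.2.

10.6 : 51.4 : 100.0 : 97.2 : 47.3 : 9.2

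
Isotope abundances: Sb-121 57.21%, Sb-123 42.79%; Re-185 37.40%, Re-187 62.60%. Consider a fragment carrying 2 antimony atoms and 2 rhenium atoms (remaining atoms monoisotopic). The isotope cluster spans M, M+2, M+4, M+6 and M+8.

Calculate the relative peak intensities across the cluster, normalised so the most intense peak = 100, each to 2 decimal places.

Antimony pattern (n=2): 0.32729841 : 0.48960318 : 0.18309841
Rhenium pattern (n=2): 0.139876 : 0.468248 : 0.391876
Convolve the two distributions (both contribute in 2-u steps):
  M: 0.32729841×0.139876 = 0.045781
  M+2: 0.32729841×0.468248 + 0.48960318×0.139876 = 0.221741
  M+4: 0.32729841×0.391876 + 0.48960318×0.468248 + 0.18309841×0.139876 = 0.383127
  M+6: 0.48960318×0.391876 + 0.18309841×0.468248 = 0.277599
  M+8: 0.18309841×0.391876 = 0.071752
Scale to base peak (0.383127) = 100: 11.95 : 57.88 : 100.00 : 72.46 : 18.73

11.95 : 57.88 : 100.00 : 72.46 : 18.73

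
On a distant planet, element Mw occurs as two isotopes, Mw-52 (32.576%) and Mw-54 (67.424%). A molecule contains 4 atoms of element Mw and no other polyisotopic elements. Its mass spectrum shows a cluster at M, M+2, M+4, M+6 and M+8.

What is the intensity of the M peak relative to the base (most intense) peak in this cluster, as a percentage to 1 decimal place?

(0.32576 + 0.67424)^4 gives M 0.0113, M+2 0.0932, M+4 0.2895, M+6 0.3994, M+8 0.2067; the largest is M+6.
P(M+6) = C(4,3) × 0.32576^1 × 0.67424^3 = 4 × 0.32576 × 0.30650922 = 0.399394 (base)
P(M) = C(4,0) × 0.32576^4 × 0.67424^0 = 1 × 0.01126136 × 1.0000 = 0.011261
Relative intensity = 0.011261 / 0.399394 × 100 = 2.8

2.8%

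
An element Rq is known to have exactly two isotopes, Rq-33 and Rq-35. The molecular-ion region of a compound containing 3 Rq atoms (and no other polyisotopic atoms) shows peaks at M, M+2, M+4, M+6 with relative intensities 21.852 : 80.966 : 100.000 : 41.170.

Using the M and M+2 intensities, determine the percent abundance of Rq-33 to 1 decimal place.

If p is the fraction of Rq that is Rq-33, then I(M+2)/I(M) = [C(3,1)·p^2·(1−p)] / p^3 = 3·(1−p)/p = 80.966/21.852 = 3.7052
(1−p)/p = 3.7052/3 = 1.2351  ⇒  p = 1/(1 + 1.2351) = 0.4474
Rq-33: 44.7%, Rq-35: 55.3%.

44.7%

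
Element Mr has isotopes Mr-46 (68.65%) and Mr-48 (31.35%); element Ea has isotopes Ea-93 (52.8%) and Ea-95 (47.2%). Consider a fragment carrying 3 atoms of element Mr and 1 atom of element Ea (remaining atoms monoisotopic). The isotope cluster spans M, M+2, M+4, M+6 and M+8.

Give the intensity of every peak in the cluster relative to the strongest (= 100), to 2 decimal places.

Element Mr pattern (n=3): 0.32353526 : 0.44324096 : 0.20241229 : 0.03081149
Element Ea pattern (n=1): 0.5280 : 0.4720
Convolve the two distributions (both contribute in 2-u steps):
  M: 0.32353526×0.5280 = 0.170827
  M+2: 0.32353526×0.4720 + 0.44324096×0.5280 = 0.386740
  M+4: 0.44324096×0.4720 + 0.20241229×0.5280 = 0.316083
  M+6: 0.20241229×0.4720 + 0.03081149×0.5280 = 0.111807
  M+8: 0.03081149×0.4720 = 0.014543
Scale to base peak (0.386740) = 100: 44.17 : 100.00 : 81.73 : 28.91 : 3.76

44.17 : 100.00 : 81.73 : 28.91 : 3.76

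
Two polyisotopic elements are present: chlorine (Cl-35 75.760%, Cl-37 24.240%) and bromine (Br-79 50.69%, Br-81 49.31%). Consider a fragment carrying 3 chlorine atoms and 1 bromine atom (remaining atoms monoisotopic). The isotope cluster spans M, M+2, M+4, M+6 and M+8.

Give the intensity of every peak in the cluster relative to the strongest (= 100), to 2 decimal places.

Chlorine pattern (n=3): 0.4348304 : 0.41738208 : 0.13354464 : 0.01424288
Bromine pattern (n=1): 0.5069 : 0.4931
Convolve the two distributions (both contribute in 2-u steps):
  M: 0.4348304×0.5069 = 0.220416
  M+2: 0.4348304×0.4931 + 0.41738208×0.5069 = 0.425986
  M+4: 0.41738208×0.4931 + 0.13354464×0.5069 = 0.273505
  M+6: 0.13354464×0.4931 + 0.01424288×0.5069 = 0.073071
  M+8: 0.01424288×0.4931 = 0.007023
Scale to base peak (0.425986) = 100: 51.74 : 100.00 : 64.21 : 17.15 : 1.65

51.74 : 100.00 : 64.21 : 17.15 : 1.65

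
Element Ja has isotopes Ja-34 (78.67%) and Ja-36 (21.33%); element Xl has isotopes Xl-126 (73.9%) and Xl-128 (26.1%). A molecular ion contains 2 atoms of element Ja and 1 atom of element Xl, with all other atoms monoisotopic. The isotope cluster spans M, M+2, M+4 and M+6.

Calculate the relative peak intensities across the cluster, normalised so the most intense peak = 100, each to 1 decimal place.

100.0 : 89.5 : 26.5 : 2.6

Element Ja pattern (n=2): 0.61889689 : 0.33560622 : 0.04549689
Element Xl pattern (n=1): 0.7390 : 0.2610
Convolve the two distributions (both contribute in 2-u steps):
  M: 0.61889689×0.7390 = 0.457365
  M+2: 0.61889689×0.2610 + 0.33560622×0.7390 = 0.409545
  M+4: 0.33560622×0.2610 + 0.04549689×0.7390 = 0.121215
  M+6: 0.04549689×0.2610 = 0.011875
Scale to base peak (0.457365) = 100: 100.0 : 89.5 : 26.5 : 2.6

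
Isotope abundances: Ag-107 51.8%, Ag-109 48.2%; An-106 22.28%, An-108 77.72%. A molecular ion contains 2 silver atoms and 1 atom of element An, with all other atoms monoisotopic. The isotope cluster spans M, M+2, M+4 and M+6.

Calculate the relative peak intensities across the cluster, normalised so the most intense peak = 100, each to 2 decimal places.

13.59 : 72.70 : 100.00 : 41.05

Silver pattern (n=2): 0.268324 : 0.499352 : 0.232324
Element An pattern (n=1): 0.2228 : 0.7772
Convolve the two distributions (both contribute in 2-u steps):
  M: 0.268324×0.2228 = 0.059783
  M+2: 0.268324×0.7772 + 0.499352×0.2228 = 0.319797
  M+4: 0.499352×0.7772 + 0.232324×0.2228 = 0.439858
  M+6: 0.232324×0.7772 = 0.180562
Scale to base peak (0.439858) = 100: 13.59 : 72.70 : 100.00 : 41.05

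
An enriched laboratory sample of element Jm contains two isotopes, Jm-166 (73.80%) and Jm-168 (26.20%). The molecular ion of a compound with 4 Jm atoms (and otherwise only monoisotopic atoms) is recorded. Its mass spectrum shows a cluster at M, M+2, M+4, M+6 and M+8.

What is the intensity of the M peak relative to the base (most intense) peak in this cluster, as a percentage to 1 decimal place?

70.4%

(0.7380 + 0.2620)^4 gives M 0.2966, M+2 0.4212, M+4 0.2243, M+6 0.0531, M+8 0.0047; the largest is M+2.
P(M+2) = C(4,1) × 0.7380^3 × 0.2620^1 = 4 × 0.40194727 × 0.2620 = 0.421241 (base)
P(M) = C(4,0) × 0.7380^4 × 0.2620^0 = 1 × 0.29663709 × 1.0000 = 0.296637
Relative intensity = 0.296637 / 0.421241 × 100 = 70.4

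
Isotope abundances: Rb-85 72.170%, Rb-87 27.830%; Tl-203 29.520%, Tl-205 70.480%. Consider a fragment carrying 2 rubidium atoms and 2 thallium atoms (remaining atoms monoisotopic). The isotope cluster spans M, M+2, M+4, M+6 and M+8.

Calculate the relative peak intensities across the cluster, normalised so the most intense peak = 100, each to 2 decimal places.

Rubidium pattern (n=2): 0.52085089 : 0.40169822 : 0.07745089
Thallium pattern (n=2): 0.08714304 : 0.41611392 : 0.49674304
Convolve the two distributions (both contribute in 2-u steps):
  M: 0.52085089×0.08714304 = 0.045389
  M+2: 0.52085089×0.41611392 + 0.40169822×0.08714304 = 0.251739
  M+4: 0.52085089×0.49674304 + 0.40169822×0.41611392 + 0.07745089×0.08714304 = 0.432631
  M+6: 0.40169822×0.49674304 + 0.07745089×0.41611392 = 0.231769
  M+8: 0.07745089×0.49674304 = 0.038473
Scale to base peak (0.432631) = 100: 10.49 : 58.19 : 100.00 : 53.57 : 8.89

10.49 : 58.19 : 100.00 : 53.57 : 8.89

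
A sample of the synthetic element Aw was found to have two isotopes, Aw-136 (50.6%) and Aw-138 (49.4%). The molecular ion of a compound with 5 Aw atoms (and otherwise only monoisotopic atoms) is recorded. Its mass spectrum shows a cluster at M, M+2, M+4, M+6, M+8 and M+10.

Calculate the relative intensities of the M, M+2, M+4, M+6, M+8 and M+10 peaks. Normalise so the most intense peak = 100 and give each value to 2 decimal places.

Expanding (0.506 + 0.494)^5:
P(M) = 0.506^5 = 0.033171
P(M+2) = 5 × 0.506^4 × 0.494^1 = 0.161919
P(M+4) = 10 × 0.506^3 × 0.494^2 = 0.316159
P(M+6) = 10 × 0.506^2 × 0.494^3 = 0.308661
P(M+8) = 5 × 0.506^1 × 0.494^4 = 0.150671
P(M+10) = 0.494^5 = 0.029419
The M+4 peak is largest (0.316159); scaling to 100 gives 10.49 : 51.21 : 100.00 : 97.63 : 47.66 : 9.31.

10.49 : 51.21 : 100.00 : 97.63 : 47.66 : 9.31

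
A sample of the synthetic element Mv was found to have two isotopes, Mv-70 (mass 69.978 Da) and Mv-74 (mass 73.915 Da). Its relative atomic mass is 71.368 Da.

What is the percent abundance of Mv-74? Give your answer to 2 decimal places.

35.31%

Writing the weighted mean with unknown fraction x of Mv-70:
69.978·x + 73.915·(1 − x) = 71.368
(69.978 − 73.915)·x = 71.368 − 73.915
x = -2.547 / -3.937 = 0.64694 → 64.69% Mv-70, 35.31% Mv-74.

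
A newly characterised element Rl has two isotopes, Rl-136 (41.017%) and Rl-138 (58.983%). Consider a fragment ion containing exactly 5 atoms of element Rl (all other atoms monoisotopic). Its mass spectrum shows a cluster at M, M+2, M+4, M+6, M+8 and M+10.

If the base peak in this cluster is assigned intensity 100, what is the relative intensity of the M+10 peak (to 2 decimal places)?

20.68

Binomial terms of (0.41017 + 0.58983)^5: M 0.0116, M+2 0.0835, M+4 0.2401, M+6 0.3452, M+8 0.2482, M+10 0.0714 → M+6 is the base peak.
P(M+6) = C(5,3) × 0.41017^2 × 0.58983^3 = 10 × 0.16823943 × 0.20520152 = 0.345230 (base)
P(M+10) = C(5,5) × 0.41017^0 × 0.58983^5 = 1 × 1.0000 × 0.07138949 = 0.071389
Relative intensity = 0.071389 / 0.345230 × 100 = 20.68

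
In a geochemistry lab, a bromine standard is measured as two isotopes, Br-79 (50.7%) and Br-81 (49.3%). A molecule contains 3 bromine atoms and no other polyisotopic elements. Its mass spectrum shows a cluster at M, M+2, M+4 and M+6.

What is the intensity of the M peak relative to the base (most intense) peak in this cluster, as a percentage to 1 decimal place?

Binomial terms of (0.507 + 0.493)^3: M 0.1303, M+2 0.3802, M+4 0.3697, M+6 0.1198 → M+2 is the base peak.
P(M+2) = C(3,1) × 0.507^2 × 0.493^1 = 3 × 0.257049 × 0.4930 = 0.380175 (base)
P(M) = C(3,0) × 0.507^3 × 0.493^0 = 1 × 0.13032384 × 1.0000 = 0.130324
Relative intensity = 0.130324 / 0.380175 × 100 = 34.3

34.3%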